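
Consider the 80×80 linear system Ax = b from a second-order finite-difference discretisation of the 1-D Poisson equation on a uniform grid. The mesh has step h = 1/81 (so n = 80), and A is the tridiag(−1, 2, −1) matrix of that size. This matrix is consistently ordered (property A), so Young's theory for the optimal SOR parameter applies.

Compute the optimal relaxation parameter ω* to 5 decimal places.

ω* = 1.92534

B_J for the 80×80 system has eigenvalues cos(kπ/81); ρ_J = cos(π/81) = 0.99925.
root = sin(π/81) = 0.038775  (since 1−cos² = sin²).
ω* = 2/(1+0.038775) = 1.92534
Hence ρ(B_{ω*}) = 1.92534 − 1 = 0.92534.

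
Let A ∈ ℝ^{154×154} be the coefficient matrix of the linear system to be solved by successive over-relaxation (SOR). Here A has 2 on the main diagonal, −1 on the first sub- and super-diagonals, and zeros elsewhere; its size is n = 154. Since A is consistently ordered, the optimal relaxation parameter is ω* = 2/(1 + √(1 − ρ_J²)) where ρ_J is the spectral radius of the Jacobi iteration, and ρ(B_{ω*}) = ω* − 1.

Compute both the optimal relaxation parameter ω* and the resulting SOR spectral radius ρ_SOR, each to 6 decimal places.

B_J for the 154×154 system has eigenvalues cos(kπ/155); ρ_J = cos(π/155) = 0.999795.
√(1−ρ_J²) = |sin(π/155)| = 0.0202670
So ω* = 2/1.0202670 = 1.960271 (Young).
At ω = 1.960271 every |λ(B_ω)| = ω−1, so ρ_SOR = 0.960271.

ω* = 1.960271, ρ_SOR = 0.960271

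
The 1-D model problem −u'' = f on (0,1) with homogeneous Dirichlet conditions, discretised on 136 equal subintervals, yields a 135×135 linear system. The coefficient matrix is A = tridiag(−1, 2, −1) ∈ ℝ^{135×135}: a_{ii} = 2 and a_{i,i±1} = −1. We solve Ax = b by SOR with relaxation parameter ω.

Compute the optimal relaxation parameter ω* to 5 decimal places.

B_J for the 135×135 system has eigenvalues cos(kπ/136); ρ_J = cos(π/136) = 0.99973.
√(1−ρ_J²) simplifies to sin(π/136) = 0.023098.
ω* = 2/(1 + 0.023098) = 2/1.023098 = 1.95485.
ρ_SOR = ω* − 1 = 1.95485 − 1 = 0.95485.

ω* = 1.95485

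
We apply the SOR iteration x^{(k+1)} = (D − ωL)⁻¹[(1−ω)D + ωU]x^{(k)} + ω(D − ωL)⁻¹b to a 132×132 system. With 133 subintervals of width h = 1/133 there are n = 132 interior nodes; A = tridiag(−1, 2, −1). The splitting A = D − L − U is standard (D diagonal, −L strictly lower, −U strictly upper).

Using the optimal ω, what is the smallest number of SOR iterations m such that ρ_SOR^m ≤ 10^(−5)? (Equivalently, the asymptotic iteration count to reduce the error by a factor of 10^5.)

ρ_J = max_k |cos(kπ/133)| = cos(π/133) = 0.9997210
√(1−ρ_J²) simplifies to sin(π/133) = 0.0236188.
So ω* = 2/1.0236188 = 1.9538524 (Young).
ρ_SOR = ω* − 1 ≈ 0.9538524.
ρ_SOR^m ≤ 10^(−5) ⇔ m ≥ 5·ln10/(−ln 0.9538524) = 11.5129/0.0472463 = 243.678; m = ⌈243.678⌉ = 244.

m = 244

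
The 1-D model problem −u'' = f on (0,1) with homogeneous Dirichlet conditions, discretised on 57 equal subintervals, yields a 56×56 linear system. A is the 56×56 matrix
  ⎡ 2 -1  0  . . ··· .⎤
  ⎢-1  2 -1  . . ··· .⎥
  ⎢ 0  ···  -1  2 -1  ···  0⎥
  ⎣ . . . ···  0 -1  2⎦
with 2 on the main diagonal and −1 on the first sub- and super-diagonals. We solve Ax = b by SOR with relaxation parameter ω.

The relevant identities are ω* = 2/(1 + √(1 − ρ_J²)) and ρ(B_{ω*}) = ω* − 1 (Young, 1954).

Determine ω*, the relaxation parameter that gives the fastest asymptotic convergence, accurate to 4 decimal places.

[ρ_J] n=56: ρ(B_J) = cos(π/(n+1)) = cos(π/57) = 0.9985.
√(1−ρ_J²) simplifies to sin(π/57) = 0.05509.
[ω*] 2 ÷ (1 + 0.05509) = 2 ÷ 1.05509 = 1.8956.
ρ_SOR = ω* − 1 ≈ 0.8956.

ω* = 1.8956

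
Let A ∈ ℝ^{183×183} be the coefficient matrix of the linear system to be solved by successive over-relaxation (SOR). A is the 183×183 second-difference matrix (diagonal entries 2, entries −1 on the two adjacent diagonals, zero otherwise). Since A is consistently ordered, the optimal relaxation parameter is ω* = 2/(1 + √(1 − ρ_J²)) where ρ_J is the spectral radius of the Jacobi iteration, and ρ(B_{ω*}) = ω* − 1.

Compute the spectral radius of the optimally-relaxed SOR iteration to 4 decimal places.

[ρ_J] n=183: ρ(B_J) = cos(π/(n+1)) = cos(π/184) = 0.9999.
√(1−ρ_J²) = |sin(π/184)| = 0.01707
[ω*] 2 ÷ (1 + 0.01707) = 2 ÷ 1.01707 = 1.9664.
Hence ρ(B_{ω*}) = 1.9664 − 1 = 0.9664.

ρ_SOR = 0.9664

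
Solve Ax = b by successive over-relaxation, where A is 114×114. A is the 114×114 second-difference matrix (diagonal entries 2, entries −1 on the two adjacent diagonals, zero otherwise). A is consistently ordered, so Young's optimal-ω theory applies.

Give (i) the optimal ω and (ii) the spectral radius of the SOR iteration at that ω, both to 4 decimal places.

With n=114, ρ(Jacobi) = cos(π/115) = 0.9996.
√(1−ρ_J²) = |sin(π/115)| = 0.02731
[ω*] 2 ÷ (1 + 0.02731) = 2 ÷ 1.02731 = 1.9468.
ρ(B_{ω*}) = ω*−1 = 0.9468

ω* = 1.9468, ρ_SOR = 0.9468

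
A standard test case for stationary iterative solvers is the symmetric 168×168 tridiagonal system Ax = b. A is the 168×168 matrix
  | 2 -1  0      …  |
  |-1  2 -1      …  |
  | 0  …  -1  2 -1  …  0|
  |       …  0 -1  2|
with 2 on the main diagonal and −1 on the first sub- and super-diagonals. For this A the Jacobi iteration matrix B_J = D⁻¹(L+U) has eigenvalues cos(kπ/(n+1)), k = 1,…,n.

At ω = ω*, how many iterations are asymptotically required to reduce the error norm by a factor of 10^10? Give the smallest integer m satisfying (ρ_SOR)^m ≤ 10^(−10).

m = 620

ρ_J = max_k |cos(kπ/169)| = cos(π/169) = 0.9998272
root = sin(π/169) = 0.0185882  (since 1−cos² = sin²).
[ω*] 2 ÷ (1 + 0.0185882) = 2 ÷ 1.0185882 = 1.9635020.
and ρ(B_{ω*}) = 1.9635020 − 1 = 0.9635020.
For 10 digits: m = 10·ln10 / (−ln 0.9635020) = 23.0259/0.0371807 = 619.297; round up → m = 620.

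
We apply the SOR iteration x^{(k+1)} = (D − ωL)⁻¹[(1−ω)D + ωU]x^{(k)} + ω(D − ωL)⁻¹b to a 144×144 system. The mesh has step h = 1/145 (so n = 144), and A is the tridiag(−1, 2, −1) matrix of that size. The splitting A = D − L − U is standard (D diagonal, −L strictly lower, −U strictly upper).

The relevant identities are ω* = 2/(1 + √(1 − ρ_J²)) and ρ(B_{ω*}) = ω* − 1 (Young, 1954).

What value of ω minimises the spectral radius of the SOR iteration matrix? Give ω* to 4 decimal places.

ω* = 1.9576

[ρ_J] n=144: ρ(B_J) = cos(π/(n+1)) = cos(π/145) = 0.9998.
√(1−ρ_J²) = |sin(π/145)| = 0.02166
Young: ω* = 2/(1+√(1−ρ_J²)) = 2/(1+0.02166) = 2/1.02166 = 1.9576.
ρ_SOR = ω* − 1 ≈ 0.9576.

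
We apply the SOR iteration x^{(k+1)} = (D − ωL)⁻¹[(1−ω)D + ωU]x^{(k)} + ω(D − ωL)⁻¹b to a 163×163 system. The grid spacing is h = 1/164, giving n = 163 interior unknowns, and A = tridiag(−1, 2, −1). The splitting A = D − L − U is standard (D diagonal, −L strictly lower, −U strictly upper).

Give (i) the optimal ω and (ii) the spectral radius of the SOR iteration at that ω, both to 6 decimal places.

ω* = 1.962410, ρ_SOR = 0.962410

spectrum of D⁻¹(L+U) = {cos(kπ/164) : 1≤k≤163}; ρ_J = cos(π/164) = 0.999817.
1 − cos²(π/164) = sin²(π/164) ⇒ √(1−ρ_J²) = sin(π/164) = 0.0191549.
[ω*] 2 ÷ (1 + 0.0191549) = 2 ÷ 1.0191549 = 1.962410.
[ρ_SOR] ω* − 1 = 0.962410.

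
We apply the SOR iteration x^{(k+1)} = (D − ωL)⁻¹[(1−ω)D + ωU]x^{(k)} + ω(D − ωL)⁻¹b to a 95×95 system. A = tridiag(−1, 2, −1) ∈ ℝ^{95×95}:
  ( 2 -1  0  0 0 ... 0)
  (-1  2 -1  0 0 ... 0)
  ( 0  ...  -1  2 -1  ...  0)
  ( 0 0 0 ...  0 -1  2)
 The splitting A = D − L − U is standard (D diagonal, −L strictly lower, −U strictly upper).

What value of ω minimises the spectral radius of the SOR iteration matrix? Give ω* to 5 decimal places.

ω* = 1.93664

spectrum of D⁻¹(L+U) = {cos(kπ/96) : 1≤k≤95}; ρ_J = cos(π/96) = 0.99946.
root = sin(π/96) = 0.032719  (since 1−cos² = sin²).
[ω*] 2 ÷ (1 + 0.032719) = 2 ÷ 1.032719 = 1.93664.
[ρ_SOR] ω* − 1 = 0.93664.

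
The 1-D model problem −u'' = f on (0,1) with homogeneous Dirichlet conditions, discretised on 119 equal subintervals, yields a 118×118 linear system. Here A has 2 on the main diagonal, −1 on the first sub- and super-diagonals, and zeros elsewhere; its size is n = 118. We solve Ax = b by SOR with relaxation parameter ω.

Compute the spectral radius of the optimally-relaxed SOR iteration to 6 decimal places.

n=118: λ(B_J) = 1 − λ(A)/2 = cos(kπ/119); k=1 gives ρ_J = 0.999652.
1 − cos²(π/119) = sin²(π/119) ⇒ √(1−ρ_J²) = sin(π/119) = 0.0263969.
Young: ω* = 2/(1+√(1−ρ_J²)) = 2/(1+0.0263969) = 2/1.0263969 = 1.948564.
Hence ρ(B_{ω*}) = 1.948564 − 1 = 0.948564.

ρ_SOR = 0.948564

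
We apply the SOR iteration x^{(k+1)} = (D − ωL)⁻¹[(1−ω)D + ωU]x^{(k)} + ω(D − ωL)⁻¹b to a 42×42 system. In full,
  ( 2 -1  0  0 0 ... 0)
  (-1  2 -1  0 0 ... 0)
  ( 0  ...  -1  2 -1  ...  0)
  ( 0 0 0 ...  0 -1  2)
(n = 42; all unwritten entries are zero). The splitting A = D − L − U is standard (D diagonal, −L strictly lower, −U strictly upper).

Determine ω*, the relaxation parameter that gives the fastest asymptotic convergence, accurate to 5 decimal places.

spectrum of D⁻¹(L+U) = {cos(kπ/43) : 1≤k≤42}; ρ_J = cos(π/43) = 0.99733.
root = sin(π/43) = 0.072995  (since 1−cos² = sin²).
ω* = 2 / (1 + 0.072995) = 2 / 1.072995 ≈ 1.86394.
ρ(B_{ω*}) = ω*−1 = 0.86394

ω* = 1.86394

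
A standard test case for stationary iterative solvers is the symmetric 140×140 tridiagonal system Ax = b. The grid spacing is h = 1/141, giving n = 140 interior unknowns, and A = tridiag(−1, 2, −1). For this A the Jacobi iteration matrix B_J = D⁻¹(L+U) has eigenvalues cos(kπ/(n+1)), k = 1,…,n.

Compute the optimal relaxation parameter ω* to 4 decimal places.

ρ_J = max_k |cos(kπ/141)| = cos(π/141) = 0.9998
√(1 − cos²(π/141)) = sin(π/141) ≈ 0.02228.
ω* = 2/(1+0.02228) = 1.9564
ρ_SOR = ω* − 1 ≈ 0.9564.

ω* = 1.9564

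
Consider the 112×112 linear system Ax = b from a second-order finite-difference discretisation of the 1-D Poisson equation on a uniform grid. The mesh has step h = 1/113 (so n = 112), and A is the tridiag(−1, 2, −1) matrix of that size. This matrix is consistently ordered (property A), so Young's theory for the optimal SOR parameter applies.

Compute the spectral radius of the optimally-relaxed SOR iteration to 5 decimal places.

ρ_SOR = 0.94591

[ρ_J] n=112: ρ(B_J) = cos(π/(n+1)) = cos(π/113) = 0.99961.
root = sin(π/113) = 0.027798  (since 1−cos² = sin²).
[ω*] 2 ÷ (1 + 0.027798) = 2 ÷ 1.027798 = 1.94591.
and ρ(B_{ω*}) = 1.94591 − 1 = 0.94591.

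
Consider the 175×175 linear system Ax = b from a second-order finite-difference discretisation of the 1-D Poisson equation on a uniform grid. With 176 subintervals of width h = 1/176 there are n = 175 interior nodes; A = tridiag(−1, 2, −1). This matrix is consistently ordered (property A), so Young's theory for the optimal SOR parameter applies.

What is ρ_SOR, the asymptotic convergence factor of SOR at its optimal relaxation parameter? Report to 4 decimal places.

ρ_SOR = 0.9649

n=175: λ(B_J) = 1 − λ(A)/2 = cos(kπ/176); k=1 gives ρ_J = 0.9998.
root = sin(π/176) = 0.01785  (since 1−cos² = sin²).
[ω*] 2 ÷ (1 + 0.01785) = 2 ÷ 1.01785 = 1.9649.
ρ_SOR = ω* − 1 = 1.9649 − 1 = 0.9649.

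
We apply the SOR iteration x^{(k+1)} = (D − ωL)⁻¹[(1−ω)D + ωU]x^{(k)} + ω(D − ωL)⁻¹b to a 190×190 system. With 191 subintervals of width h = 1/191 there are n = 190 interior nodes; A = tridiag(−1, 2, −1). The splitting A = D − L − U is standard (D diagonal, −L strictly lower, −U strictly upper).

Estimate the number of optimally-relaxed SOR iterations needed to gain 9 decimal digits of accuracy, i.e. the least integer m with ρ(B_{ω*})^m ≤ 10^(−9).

With n=190, ρ(Jacobi) = cos(π/191) = 0.9998647.
√(1 − cos²(π/191)) = sin(π/191) ≈ 0.0164474.
ω* = 2/(1 + 0.0164474) = 2/1.0164474 = 1.9676375.
[ρ_SOR] ω* − 1 = 0.9676375.
9·ln10 = 20.7233; −ln(0.9676375) = 0.0328977; m = ⌈20.7233/0.0328977⌉ = ⌈629.932⌉ = 630.

m = 630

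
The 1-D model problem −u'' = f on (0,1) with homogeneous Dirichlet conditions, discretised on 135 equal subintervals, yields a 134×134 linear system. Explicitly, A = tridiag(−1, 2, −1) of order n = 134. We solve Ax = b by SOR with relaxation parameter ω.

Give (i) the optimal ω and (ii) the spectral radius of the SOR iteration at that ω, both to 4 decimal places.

ρ_J = max_k |cos(kπ/135)| = cos(π/135) = 0.9997
1 − cos²(π/135) = sin²(π/135) ⇒ √(1−ρ_J²) = sin(π/135) = 0.02327.
So ω* = 2/1.02327 = 1.9545 (Young).
At ω = 1.9545 every |λ(B_ω)| = ω−1, so ρ_SOR = 0.9545.

ω* = 1.9545, ρ_SOR = 0.9545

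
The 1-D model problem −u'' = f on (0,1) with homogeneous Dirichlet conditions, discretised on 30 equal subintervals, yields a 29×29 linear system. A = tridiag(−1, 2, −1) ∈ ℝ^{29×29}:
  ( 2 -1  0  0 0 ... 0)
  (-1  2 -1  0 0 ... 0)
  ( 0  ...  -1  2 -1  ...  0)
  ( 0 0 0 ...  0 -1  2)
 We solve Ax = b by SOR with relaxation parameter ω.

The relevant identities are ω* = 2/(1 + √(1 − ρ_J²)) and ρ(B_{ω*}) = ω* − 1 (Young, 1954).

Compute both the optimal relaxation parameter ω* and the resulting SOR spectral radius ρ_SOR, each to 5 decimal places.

n=29: λ(B_J) = 1 − λ(A)/2 = cos(kπ/30); k=1 gives ρ_J = 0.99452.
root = sin(π/30) = 0.104528  (since 1−cos² = sin²).
Young: ω* = 2/(1+√(1−ρ_J²)) = 2/(1+0.104528) = 2/1.104528 = 1.81073.
[ρ_SOR] ω* − 1 = 0.81073.

ω* = 1.81073, ρ_SOR = 0.81073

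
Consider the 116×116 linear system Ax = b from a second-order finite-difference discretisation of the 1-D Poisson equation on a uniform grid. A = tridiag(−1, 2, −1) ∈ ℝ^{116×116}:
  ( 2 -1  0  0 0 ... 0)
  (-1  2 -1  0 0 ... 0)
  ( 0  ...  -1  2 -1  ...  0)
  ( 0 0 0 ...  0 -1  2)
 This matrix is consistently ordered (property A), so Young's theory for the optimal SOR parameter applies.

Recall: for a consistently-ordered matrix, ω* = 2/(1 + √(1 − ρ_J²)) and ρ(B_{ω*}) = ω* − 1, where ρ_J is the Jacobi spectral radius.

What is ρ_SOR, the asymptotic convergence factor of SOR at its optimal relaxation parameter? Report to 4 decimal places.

ρ_SOR = 0.9477

n=116: λ(B_J) = 1 − λ(A)/2 = cos(kπ/117); k=1 gives ρ_J = 0.9996.
root = sin(π/117) = 0.02685  (since 1−cos² = sin²).
[ω*] 2 ÷ (1 + 0.02685) = 2 ÷ 1.02685 = 1.9477.
ρ_SOR = ω* − 1 = 1.9477 − 1 = 0.9477.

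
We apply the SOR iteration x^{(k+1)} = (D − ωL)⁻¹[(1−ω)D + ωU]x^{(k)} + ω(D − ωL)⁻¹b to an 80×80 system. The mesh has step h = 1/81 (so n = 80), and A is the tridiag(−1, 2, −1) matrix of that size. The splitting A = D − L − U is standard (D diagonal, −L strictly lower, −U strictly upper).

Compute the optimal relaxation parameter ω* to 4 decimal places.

ω* = 1.9253

[ρ_J] n=80: ρ(B_J) = cos(π/(n+1)) = cos(π/81) = 0.9992.
√(1−ρ_J²) = |sin(π/81)| = 0.03878
[ω*] 2 ÷ (1 + 0.03878) = 2 ÷ 1.03878 = 1.9253.
[ρ_SOR] ω* − 1 = 0.9253.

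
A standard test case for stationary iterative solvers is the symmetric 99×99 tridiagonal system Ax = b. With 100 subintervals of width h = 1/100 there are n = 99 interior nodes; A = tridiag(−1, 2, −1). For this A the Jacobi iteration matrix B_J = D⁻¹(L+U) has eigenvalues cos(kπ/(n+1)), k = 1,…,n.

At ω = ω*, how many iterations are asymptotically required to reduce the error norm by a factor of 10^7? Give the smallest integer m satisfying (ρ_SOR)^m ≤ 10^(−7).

spectrum of D⁻¹(L+U) = {cos(kπ/100) : 1≤k≤99}; ρ_J = cos(π/100) = 0.9995066.
root = sin(π/100) = 0.0314108  (since 1−cos² = sin²).
Young: ω* = 2/(1+√(1−ρ_J²)) = 2/(1+0.0314108) = 2/1.0314108 = 1.9390916.
Hence ρ(B_{ω*}) = 1.9390916 − 1 = 0.9390916.
For 7 digits: m = 7·ln10 / (−ln 0.9390916) = 16.1181/0.0628423 = 256.485; round up → m = 257.

m = 257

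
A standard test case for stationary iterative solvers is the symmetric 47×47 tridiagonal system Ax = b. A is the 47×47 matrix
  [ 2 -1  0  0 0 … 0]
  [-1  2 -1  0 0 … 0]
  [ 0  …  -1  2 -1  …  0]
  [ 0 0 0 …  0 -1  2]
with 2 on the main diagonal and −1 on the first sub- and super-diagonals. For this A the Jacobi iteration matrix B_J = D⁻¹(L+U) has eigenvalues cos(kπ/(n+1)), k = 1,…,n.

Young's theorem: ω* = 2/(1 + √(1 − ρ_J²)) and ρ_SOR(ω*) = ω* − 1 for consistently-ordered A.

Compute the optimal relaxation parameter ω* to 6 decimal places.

B_J for the 47×47 system has eigenvalues cos(kπ/48); ρ_J = cos(π/48) = 0.997859.
√(1−ρ_J²) = |sin(π/48)| = 0.0654031
So ω* = 2/1.0654031 = 1.877224 (Young).
Hence ρ(B_{ω*}) = 1.877224 − 1 = 0.877224.

ω* = 1.877224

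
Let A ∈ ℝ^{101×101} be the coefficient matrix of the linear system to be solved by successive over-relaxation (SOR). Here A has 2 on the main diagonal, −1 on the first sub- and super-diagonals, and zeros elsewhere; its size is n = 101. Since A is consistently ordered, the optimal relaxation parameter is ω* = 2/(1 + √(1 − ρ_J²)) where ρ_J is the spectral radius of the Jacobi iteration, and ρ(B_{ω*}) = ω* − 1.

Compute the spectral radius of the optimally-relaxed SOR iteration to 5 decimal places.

ρ_SOR = 0.94025

B_J for the 101×101 system has eigenvalues cos(kπ/102); ρ_J = cos(π/102) = 0.99953.
√(1−ρ_J²) = |sin(π/102)| = 0.030795
ω* = 2/(1+0.030795) = 1.94025
At ω = 1.94025 every |λ(B_ω)| = ω−1, so ρ_SOR = 0.94025.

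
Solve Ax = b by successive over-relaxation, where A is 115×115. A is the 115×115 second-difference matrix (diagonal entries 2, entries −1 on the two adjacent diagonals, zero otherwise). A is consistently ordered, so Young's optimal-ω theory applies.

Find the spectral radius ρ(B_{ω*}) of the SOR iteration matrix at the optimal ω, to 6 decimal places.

[ρ_J] n=115: ρ(B_J) = cos(π/(n+1)) = cos(π/116) = 0.999633.
√(1 − cos²(π/116)) = sin(π/116) ≈ 0.0270794.
So ω* = 2/1.0270794 = 1.947269 (Young).
and ρ(B_{ω*}) = 1.947269 − 1 = 0.947269.

ρ_SOR = 0.947269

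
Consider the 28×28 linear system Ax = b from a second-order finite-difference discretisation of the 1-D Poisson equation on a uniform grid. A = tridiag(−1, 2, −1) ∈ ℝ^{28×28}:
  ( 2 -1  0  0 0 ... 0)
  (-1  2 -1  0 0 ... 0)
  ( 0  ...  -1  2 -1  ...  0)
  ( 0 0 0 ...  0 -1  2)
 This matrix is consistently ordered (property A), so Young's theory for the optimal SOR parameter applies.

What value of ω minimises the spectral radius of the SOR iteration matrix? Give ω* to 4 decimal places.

ω* = 1.8049

ρ_J = max_k |cos(kπ/29)| = cos(π/29) = 0.9941
1 − cos²(π/29) = sin²(π/29) ⇒ √(1−ρ_J²) = sin(π/29) = 0.10812.
ω* = 2/(1+0.10812) = 1.8049
ρ_SOR = ω* − 1 = 1.8049 − 1 = 0.8049.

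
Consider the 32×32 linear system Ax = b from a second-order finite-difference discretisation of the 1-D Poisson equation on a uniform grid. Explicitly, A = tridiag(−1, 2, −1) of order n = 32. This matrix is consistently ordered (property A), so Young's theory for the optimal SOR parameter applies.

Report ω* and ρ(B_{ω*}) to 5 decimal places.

B_J for the 32×32 system has eigenvalues cos(kπ/33); ρ_J = cos(π/33) = 0.99547.
√(1−ρ_J²) simplifies to sin(π/33) = 0.095056.
ω* = 2/(1 + 0.095056) = 2/1.095056 = 1.82639.
[ρ_SOR] ω* − 1 = 0.82639.

ω* = 1.82639, ρ_SOR = 0.82639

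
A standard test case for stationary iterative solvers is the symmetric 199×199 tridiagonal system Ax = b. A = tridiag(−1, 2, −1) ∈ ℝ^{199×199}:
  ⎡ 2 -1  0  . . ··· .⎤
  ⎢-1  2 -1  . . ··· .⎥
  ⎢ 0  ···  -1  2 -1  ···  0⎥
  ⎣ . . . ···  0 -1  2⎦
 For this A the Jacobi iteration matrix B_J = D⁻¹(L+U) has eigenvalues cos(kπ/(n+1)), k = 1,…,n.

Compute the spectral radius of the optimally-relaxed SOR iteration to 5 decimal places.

ρ_SOR = 0.96907

½·tridiag(1,0,1) at n=199: λ_k = cos(kπ/200); max |λ| at k=1 ⇒ ρ_J = cos(π/200) ≈ 0.99988.
√(1−ρ_J²) simplifies to sin(π/200) = 0.015707.
Young: ω* = 2/(1+√(1−ρ_J²)) = 2/(1+0.015707) = 2/1.015707 = 1.96907.
[ρ_SOR] ω* − 1 = 0.96907.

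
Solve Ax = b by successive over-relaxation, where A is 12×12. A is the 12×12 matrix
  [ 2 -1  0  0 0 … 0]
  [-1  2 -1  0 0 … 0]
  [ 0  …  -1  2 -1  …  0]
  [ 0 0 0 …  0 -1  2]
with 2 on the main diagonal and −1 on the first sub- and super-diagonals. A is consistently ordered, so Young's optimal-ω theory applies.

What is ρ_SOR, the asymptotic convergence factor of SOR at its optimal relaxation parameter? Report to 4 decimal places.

ρ_SOR = 0.6138

spectrum of D⁻¹(L+U) = {cos(kπ/13) : 1≤k≤12}; ρ_J = cos(π/13) = 0.9709.
1 − cos²(π/13) = sin²(π/13) ⇒ √(1−ρ_J²) = sin(π/13) = 0.23932.
ω* = 2/(1 + 0.23932) = 2/1.23932 = 1.6138.
At ω = 1.6138 every |λ(B_ω)| = ω−1, so ρ_SOR = 0.6138.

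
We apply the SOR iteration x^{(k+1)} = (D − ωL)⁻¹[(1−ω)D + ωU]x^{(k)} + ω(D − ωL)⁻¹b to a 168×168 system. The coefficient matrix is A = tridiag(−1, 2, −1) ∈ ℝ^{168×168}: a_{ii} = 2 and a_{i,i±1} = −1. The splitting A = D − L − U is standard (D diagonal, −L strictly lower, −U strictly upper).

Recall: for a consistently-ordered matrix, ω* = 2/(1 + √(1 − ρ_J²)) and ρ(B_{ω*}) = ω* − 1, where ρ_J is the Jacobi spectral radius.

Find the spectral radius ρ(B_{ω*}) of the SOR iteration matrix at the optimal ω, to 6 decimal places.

ρ_SOR = 0.963502

B_J for the 168×168 system has eigenvalues cos(kπ/169); ρ_J = cos(π/169) = 0.999827.
1 − cos²(π/169) = sin²(π/169) ⇒ √(1−ρ_J²) = sin(π/169) = 0.0185882.
Then 2/(1+√(1−ρ_J²)) = 2/(1+0.0185882); ω* = 2/1.0185882 = 1.963502.
ρ(B_{ω*}) = ω*−1 = 0.963502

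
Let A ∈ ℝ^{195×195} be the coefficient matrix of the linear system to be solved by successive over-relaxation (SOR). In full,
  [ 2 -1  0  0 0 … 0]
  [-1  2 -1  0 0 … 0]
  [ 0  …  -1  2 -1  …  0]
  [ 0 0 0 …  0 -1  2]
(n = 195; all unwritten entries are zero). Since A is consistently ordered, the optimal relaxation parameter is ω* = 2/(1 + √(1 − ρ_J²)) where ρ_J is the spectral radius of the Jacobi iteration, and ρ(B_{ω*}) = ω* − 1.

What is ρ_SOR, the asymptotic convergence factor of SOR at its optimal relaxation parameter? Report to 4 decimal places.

ρ_SOR = 0.9684

spectrum of D⁻¹(L+U) = {cos(kπ/196) : 1≤k≤195}; ρ_J = cos(π/196) = 0.9999.
root = sin(π/196) = 0.01603  (since 1−cos² = sin²).
Then 2/(1+√(1−ρ_J²)) = 2/(1+0.01603); ω* = 2/1.01603 = 1.9684.
[ρ_SOR] ω* − 1 = 0.9684.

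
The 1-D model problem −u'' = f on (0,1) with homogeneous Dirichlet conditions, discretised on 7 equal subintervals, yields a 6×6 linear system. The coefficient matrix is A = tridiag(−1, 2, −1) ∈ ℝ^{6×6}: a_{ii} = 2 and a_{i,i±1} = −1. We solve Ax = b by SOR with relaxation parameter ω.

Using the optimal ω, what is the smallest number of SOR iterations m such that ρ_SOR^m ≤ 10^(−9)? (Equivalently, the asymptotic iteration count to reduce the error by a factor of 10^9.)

m = 23

spectrum of D⁻¹(L+U) = {cos(kπ/7) : 1≤k≤6}; ρ_J = cos(π/7) = 0.9009689.
√(1−ρ_J²) = |sin(π/7)| = 0.4338837
Young: ω* = 2/(1+√(1−ρ_J²)) = 2/(1+0.4338837) = 2/1.4338837 = 1.3948133.
[ρ_SOR] ω* − 1 = 0.3948133.
For 9 digits: m = 9·ln10 / (−ln 0.3948133) = 20.7233/0.929342 = 22.299; round up → m = 23.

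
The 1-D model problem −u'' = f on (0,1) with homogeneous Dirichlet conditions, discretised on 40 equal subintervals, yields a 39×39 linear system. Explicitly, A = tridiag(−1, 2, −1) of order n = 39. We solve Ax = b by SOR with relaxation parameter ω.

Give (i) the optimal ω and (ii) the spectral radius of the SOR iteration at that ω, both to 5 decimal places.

ω* = 1.85450, ρ_SOR = 0.85450

ρ_J = max_k |cos(kπ/40)| = cos(π/40) = 0.99692
root = sin(π/40) = 0.078459  (since 1−cos² = sin²).
[ω*] 2 ÷ (1 + 0.078459) = 2 ÷ 1.078459 = 1.85450.
[ρ_SOR] ω* − 1 = 0.85450.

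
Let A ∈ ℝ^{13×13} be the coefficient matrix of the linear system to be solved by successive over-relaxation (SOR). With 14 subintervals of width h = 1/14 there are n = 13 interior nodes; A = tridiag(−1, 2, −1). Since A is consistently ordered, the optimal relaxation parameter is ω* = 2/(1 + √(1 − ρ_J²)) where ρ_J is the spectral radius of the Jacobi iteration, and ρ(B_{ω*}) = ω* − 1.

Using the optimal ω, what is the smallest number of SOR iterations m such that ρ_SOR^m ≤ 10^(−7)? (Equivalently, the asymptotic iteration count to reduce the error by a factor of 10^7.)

ρ_J = max_k |cos(kπ/14)| = cos(π/14) = 0.9749279
root = sin(π/14) = 0.2225209  (since 1−cos² = sin²).
ω* = 2 / (1 + 0.2225209) = 2 / 1.2225209 ≈ 1.6359639.
ρ_SOR = ω* − 1 = 1.6359639 − 1 = 0.6359639.
7·ln10 = 16.1181; −ln(0.6359639) = 0.452613; m = ⌈16.1181/0.452613⌉ = ⌈35.611⌉ = 36.

m = 36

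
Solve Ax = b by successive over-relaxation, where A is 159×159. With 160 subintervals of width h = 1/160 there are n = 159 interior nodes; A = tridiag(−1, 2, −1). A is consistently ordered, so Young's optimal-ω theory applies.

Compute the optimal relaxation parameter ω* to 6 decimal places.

B_J for the 159×159 system has eigenvalues cos(kπ/160); ρ_J = cos(π/160) = 0.999807.
√(1−ρ_J²) = |sin(π/160)| = 0.0196337
Then 2/(1+√(1−ρ_J²)) = 2/(1+0.0196337); ω* = 2/1.0196337 = 1.961489.
At ω = 1.961489 every |λ(B_ω)| = ω−1, so ρ_SOR = 0.961489.

ω* = 1.961489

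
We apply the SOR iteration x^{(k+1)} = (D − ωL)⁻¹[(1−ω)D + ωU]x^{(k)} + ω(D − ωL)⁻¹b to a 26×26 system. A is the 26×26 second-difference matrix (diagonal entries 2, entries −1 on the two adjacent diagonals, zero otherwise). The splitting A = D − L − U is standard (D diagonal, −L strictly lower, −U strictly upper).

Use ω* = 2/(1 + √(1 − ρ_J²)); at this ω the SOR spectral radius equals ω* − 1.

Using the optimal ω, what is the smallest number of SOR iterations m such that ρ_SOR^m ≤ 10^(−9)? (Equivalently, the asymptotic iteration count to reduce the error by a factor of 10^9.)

n=26: λ(B_J) = 1 − λ(A)/2 = cos(kπ/27); k=1 gives ρ_J = 0.9932384.
root = sin(π/27) = 0.1160929  (since 1−cos² = sin²).
ω* = 2/(1+0.1160929) = 1.7919655
ρ_SOR = ω* − 1 = 1.7919655 − 1 = 0.7919655.
For 9 digits: m = 9·ln10 / (−ln 0.7919655) = 20.7233/0.233237 = 88.851; round up → m = 89.

m = 89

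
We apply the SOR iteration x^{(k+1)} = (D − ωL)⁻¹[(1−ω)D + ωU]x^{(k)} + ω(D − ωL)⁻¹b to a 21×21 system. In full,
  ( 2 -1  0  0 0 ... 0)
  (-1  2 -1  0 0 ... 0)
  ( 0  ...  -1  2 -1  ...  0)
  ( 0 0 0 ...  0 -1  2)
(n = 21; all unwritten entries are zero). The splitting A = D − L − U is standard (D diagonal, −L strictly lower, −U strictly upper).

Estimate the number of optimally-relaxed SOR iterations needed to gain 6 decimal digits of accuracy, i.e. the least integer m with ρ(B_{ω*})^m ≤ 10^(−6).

B_J for the 21×21 system has eigenvalues cos(kπ/22); ρ_J = cos(π/22) = 0.9898214.
√(1 − cos²(π/22)) = sin(π/22) ≈ 0.1423148.
So ω* = 2/1.1423148 = 1.7508309 (Young).
[ρ_SOR] ω* − 1 = 0.7508309.
(0.7508309)^m ≤ 10^{−6}  ⇒  m·ln(0.7508309) ≤ −6·ln10  ⇒  m ≥ 48.209  ⇒  m = 49

m = 49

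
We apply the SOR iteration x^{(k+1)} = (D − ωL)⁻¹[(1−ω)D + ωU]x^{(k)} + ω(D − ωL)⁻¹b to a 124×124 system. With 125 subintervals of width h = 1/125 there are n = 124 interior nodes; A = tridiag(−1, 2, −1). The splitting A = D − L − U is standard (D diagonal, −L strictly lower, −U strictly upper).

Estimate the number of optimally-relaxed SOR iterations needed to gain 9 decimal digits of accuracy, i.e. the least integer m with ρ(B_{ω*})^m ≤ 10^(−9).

n=124: λ(B_J) = 1 − λ(A)/2 = cos(kπ/125); k=1 gives ρ_J = 0.9996842.
√(1 − cos²(π/125)) = sin(π/125) ≈ 0.0251301.
Then 2/(1+√(1−ρ_J²)) = 2/(1+0.0251301); ω* = 2/1.0251301 = 1.9509719.
ρ_SOR = ω* − 1 ≈ 0.9509719.
ρ_SOR^m ≤ 10^(−9) ⇔ m ≥ 9·ln10/(−ln 0.9509719) = 20.7233/0.0502708 = 412.233; m = ⌈412.233⌉ = 413.

m = 413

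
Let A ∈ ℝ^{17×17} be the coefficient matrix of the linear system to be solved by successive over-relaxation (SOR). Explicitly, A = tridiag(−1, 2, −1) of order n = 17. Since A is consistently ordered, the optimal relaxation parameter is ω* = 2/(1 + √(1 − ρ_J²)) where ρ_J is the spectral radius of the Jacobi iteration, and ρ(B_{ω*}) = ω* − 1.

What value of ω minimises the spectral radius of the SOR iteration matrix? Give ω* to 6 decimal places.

ω* = 1.704088

n=17: λ(B_J) = 1 − λ(A)/2 = cos(kπ/18); k=1 gives ρ_J = 0.984808.
√(1−ρ_J²) simplifies to sin(π/18) = 0.1736482.
[ω*] 2 ÷ (1 + 0.1736482) = 2 ÷ 1.1736482 = 1.704088.
[ρ_SOR] ω* − 1 = 0.704088.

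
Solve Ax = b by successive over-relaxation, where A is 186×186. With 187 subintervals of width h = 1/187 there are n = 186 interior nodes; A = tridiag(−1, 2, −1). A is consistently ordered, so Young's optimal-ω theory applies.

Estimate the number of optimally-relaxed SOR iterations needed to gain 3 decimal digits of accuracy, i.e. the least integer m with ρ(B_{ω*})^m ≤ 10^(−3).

With n=186, ρ(Jacobi) = cos(π/187) = 0.9998589.
√(1 − cos²(π/187)) = sin(π/187) ≈ 0.0167992.
ω* = 2/(1+0.0167992) = 1.9669567
ρ_SOR = ω* − 1 = 1.9669567 − 1 = 0.9669567.
For 3 digits: m = 3·ln10 / (−ln 0.9669567) = 6.90776/0.0336016 = 205.578; round up → m = 206.

m = 206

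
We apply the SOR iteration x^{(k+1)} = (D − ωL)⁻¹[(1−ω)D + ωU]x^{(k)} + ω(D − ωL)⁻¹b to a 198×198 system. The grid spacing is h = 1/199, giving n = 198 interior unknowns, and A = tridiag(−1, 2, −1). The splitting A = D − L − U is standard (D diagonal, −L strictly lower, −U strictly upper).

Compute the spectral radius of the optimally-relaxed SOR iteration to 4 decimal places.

B_J for the 198×198 system has eigenvalues cos(kπ/199); ρ_J = cos(π/199) = 0.9999.
1 − cos²(π/199) = sin²(π/199) ⇒ √(1−ρ_J²) = sin(π/199) = 0.01579.
Young: ω* = 2/(1+√(1−ρ_J²)) = 2/(1+0.01579) = 2/1.01579 = 1.9689.
[ρ_SOR] ω* − 1 = 0.9689.

ρ_SOR = 0.9689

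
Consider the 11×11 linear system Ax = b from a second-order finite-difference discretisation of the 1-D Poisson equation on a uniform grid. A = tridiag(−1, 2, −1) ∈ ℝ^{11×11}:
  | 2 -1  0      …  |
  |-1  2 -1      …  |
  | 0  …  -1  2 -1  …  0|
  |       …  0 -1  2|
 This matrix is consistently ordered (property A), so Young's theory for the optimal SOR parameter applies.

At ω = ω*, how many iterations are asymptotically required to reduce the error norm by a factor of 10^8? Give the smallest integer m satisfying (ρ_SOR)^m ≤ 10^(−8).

n=11: λ(B_J) = 1 − λ(A)/2 = cos(kπ/12); k=1 gives ρ_J = 0.9659258.
√(1−ρ_J²) simplifies to sin(π/12) = 0.2588190.
So ω* = 2/1.2588190 = 1.5887908 (Young).
and ρ(B_{ω*}) = 1.5887908 − 1 = 0.5887908.
8·ln10 = 18.4207; −ln(0.5887908) = 0.529684; m = ⌈18.4207/0.529684⌉ = ⌈34.777⌉ = 35.

m = 35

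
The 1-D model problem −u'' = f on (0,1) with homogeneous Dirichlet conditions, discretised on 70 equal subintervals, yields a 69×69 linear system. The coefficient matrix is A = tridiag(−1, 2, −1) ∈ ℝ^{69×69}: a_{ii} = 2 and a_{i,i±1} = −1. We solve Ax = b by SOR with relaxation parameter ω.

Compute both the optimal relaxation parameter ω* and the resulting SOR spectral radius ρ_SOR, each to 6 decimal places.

ω* = 1.914123, ρ_SOR = 0.914123

B_J for the 69×69 system has eigenvalues cos(kπ/70); ρ_J = cos(π/70) = 0.998993.
1 − cos²(π/70) = sin²(π/70) ⇒ √(1−ρ_J²) = sin(π/70) = 0.0448648.
ω* = 2 / (1 + 0.0448648) = 2 / 1.0448648 ≈ 1.914123.
[ρ_SOR] ω* − 1 = 0.914123.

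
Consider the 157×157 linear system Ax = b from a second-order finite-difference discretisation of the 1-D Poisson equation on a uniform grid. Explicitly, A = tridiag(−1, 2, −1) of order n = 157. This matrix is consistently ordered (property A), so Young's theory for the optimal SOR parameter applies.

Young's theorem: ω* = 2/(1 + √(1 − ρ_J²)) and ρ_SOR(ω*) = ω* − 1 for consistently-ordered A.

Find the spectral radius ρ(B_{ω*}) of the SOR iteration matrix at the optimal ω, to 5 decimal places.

[ρ_J] n=157: ρ(B_J) = cos(π/(n+1)) = cos(π/158) = 0.99980.
√(1−ρ_J²) simplifies to sin(π/158) = 0.019882.
So ω* = 2/1.019882 = 1.96101 (Young).
At ω = 1.96101 every |λ(B_ω)| = ω−1, so ρ_SOR = 0.96101.

ρ_SOR = 0.96101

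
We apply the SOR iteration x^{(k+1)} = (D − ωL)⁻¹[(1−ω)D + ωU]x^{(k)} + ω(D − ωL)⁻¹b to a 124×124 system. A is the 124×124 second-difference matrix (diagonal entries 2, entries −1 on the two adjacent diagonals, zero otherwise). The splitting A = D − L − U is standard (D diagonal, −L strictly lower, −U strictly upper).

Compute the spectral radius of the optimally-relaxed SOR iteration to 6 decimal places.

B_J for the 124×124 system has eigenvalues cos(kπ/125); ρ_J = cos(π/125) = 0.999684.
1 − cos²(π/125) = sin²(π/125) ⇒ √(1−ρ_J²) = sin(π/125) = 0.0251301.
So ω* = 2/1.0251301 = 1.950972 (Young).
[ρ_SOR] ω* − 1 = 0.950972.

ρ_SOR = 0.950972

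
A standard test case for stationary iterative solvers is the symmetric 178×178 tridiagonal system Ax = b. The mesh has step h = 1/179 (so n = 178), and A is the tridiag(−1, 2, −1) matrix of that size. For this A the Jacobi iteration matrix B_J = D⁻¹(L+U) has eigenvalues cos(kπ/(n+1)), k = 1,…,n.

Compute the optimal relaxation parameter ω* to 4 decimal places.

ω* = 1.9655

B_J for the 178×178 system has eigenvalues cos(kπ/179); ρ_J = cos(π/179) = 0.9998.
√(1−ρ_J²) simplifies to sin(π/179) = 0.01755.
ω* = 2 / (1 + 0.01755) = 2 / 1.01755 ≈ 1.9655.
Hence ρ(B_{ω*}) = 1.9655 − 1 = 0.9655.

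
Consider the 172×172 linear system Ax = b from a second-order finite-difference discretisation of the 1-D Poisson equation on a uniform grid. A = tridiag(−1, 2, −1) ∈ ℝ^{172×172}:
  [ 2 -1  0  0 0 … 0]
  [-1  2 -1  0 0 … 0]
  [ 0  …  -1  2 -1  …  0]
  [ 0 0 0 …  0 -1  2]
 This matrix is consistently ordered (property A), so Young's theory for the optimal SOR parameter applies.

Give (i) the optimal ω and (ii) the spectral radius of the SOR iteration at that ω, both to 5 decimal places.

[ρ_J] n=172: ρ(B_J) = cos(π/(n+1)) = cos(π/173) = 0.99984.
√(1−ρ_J²) = |sin(π/173)| = 0.018158
So ω* = 2/1.018158 = 1.96433 (Young).
At ω = 1.96433 every |λ(B_ω)| = ω−1, so ρ_SOR = 0.96433.

ω* = 1.96433, ρ_SOR = 0.96433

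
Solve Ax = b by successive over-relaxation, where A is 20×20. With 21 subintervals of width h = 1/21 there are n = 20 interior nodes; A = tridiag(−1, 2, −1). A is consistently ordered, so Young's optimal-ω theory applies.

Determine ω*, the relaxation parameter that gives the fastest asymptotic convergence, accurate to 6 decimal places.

ω* = 1.740580

spectrum of D⁻¹(L+U) = {cos(kπ/21) : 1≤k≤20}; ρ_J = cos(π/21) = 0.988831.
√(1 − cos²(π/21)) = sin(π/21) ≈ 0.1490423.
ω* = 2/(1 + 0.1490423) = 2/1.1490423 = 1.740580.
and ρ(B_{ω*}) = 1.740580 − 1 = 0.740580.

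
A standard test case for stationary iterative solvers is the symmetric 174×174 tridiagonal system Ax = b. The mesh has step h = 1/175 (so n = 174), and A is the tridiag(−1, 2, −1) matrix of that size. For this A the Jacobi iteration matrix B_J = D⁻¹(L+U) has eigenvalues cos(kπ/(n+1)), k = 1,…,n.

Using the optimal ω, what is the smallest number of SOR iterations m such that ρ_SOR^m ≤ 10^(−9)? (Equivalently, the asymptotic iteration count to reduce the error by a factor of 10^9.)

With n=174, ρ(Jacobi) = cos(π/175) = 0.9998389.
1 − cos²(π/175) = sin²(π/175) ⇒ √(1−ρ_J²) = sin(π/175) = 0.0179510.
ω* = 2/(1+0.0179510) = 1.9647311
and ρ(B_{ω*}) = 1.9647311 − 1 = 0.9647311.
m ≥ 9·ln10 / (−ln 0.9647311) = 577.156; smallest integer m = 578.

m = 578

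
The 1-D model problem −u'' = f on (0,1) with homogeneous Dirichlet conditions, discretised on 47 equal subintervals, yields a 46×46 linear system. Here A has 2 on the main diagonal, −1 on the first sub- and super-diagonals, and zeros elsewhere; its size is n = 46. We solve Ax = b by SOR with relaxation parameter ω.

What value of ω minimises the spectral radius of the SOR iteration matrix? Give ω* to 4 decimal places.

ω* = 1.8748

B_J for the 46×46 system has eigenvalues cos(kπ/47); ρ_J = cos(π/47) = 0.9978.
1 − cos²(π/47) = sin²(π/47) ⇒ √(1−ρ_J²) = sin(π/47) = 0.06679.
ω* = 2 / (1 + 0.06679) = 2 / 1.06679 ≈ 1.8748.
ρ_SOR = ω* − 1 = 1.8748 − 1 = 0.8748.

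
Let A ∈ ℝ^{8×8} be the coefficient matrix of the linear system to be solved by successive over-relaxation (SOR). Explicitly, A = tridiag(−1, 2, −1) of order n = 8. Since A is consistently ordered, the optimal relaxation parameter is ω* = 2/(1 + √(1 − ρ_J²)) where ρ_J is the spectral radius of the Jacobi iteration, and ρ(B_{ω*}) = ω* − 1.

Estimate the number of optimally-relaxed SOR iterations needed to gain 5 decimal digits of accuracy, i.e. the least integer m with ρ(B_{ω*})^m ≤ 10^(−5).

m = 17

spectrum of D⁻¹(L+U) = {cos(kπ/9) : 1≤k≤8}; ρ_J = cos(π/9) = 0.9396926.
1 − cos²(π/9) = sin²(π/9) ⇒ √(1−ρ_J²) = sin(π/9) = 0.3420201.
ω* = 2 / (1 + 0.3420201) = 2 / 1.3420201 ≈ 1.4902906.
ρ_SOR = ω* − 1 ≈ 0.4902906.
For 5 digits: m = 5·ln10 / (−ln 0.4902906) = 11.5129/0.712757 = 16.153; round up → m = 17.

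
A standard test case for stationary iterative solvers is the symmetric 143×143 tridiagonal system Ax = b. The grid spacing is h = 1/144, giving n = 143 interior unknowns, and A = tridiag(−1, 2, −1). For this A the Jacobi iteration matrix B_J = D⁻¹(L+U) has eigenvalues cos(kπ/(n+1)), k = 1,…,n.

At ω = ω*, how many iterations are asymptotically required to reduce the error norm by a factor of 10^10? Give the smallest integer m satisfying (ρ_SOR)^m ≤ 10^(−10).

m = 528

spectrum of D⁻¹(L+U) = {cos(kπ/144) : 1≤k≤143}; ρ_J = cos(π/144) = 0.9997620.
root = sin(π/144) = 0.0218149  (since 1−cos² = sin²).
ω* = 2 / (1 + 0.0218149) = 2 / 1.0218149 ≈ 1.9573017.
ρ(B_{ω*}) = ω*−1 = 0.9573017
For 10 digits: m = 10·ln10 / (−ln 0.9573017) = 23.0259/0.0436367 = 527.673; round up → m = 528.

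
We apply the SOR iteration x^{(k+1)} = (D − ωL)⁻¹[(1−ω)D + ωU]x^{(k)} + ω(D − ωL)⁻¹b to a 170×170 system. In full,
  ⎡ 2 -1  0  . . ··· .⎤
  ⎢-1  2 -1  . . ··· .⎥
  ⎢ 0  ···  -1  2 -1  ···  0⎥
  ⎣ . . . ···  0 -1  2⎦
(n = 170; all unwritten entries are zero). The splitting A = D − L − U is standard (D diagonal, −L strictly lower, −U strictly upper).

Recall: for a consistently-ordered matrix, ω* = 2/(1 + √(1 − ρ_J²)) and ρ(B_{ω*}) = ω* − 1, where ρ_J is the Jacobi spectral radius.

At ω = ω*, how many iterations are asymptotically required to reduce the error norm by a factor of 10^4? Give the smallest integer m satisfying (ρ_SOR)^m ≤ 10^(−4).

m = 251

spectrum of D⁻¹(L+U) = {cos(kπ/171) : 1≤k≤170}; ρ_J = cos(π/171) = 0.9998312.
1 − cos²(π/171) = sin²(π/171) ⇒ √(1−ρ_J²) = sin(π/171) = 0.0183709.
ω* = 2/(1+0.0183709) = 1.9639210
ρ_SOR = ω* − 1 = 1.9639210 − 1 = 0.9639210.
4·ln10 = 9.21034; −ln(0.9639210) = 0.0367459; m = ⌈9.21034/0.0367459⌉ = ⌈250.649⌉ = 251.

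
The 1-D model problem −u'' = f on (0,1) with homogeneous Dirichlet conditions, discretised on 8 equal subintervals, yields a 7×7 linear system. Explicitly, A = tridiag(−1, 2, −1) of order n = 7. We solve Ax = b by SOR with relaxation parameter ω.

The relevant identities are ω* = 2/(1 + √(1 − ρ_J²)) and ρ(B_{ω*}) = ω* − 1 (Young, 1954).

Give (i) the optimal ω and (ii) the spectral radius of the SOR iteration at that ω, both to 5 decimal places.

ω* = 1.44646, ρ_SOR = 0.44646

ρ_J = max_k |cos(kπ/8)| = cos(π/8) = 0.92388
root = sin(π/8) = 0.382683  (since 1−cos² = sin²).
ω* = 2/(1+0.382683) = 1.44646
ρ_SOR = ω* − 1 ≈ 0.44646.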